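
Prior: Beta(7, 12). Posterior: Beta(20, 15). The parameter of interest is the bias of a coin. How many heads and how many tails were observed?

13 heads and 3 tails

A Beta(α, β) prior with s successes and f failures in binomial data gives a Beta(α+s, β+f) posterior.
Match parameters: s=20−7=13, f=15−12=3.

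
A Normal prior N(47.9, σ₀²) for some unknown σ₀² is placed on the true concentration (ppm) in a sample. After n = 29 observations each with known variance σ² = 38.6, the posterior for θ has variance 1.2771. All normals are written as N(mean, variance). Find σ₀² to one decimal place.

Posterior precision equals prior precision plus data precision: 1/σ_n² = 1/σ₀² + n/σ².
So 1/σ₀² = 1/1.2771 − 29/38.6 = 0.783024 − 0.751295 = 0.031729.
Hence σ₀² = 1/0.031729 ≈ 31.5.

σ₀² = 31.5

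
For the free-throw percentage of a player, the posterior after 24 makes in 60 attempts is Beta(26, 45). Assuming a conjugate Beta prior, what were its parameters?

Beta(2, 9)

Under Beta–binomial conjugacy the posterior parameters are (a+s, b+f).
So a = 26 − 24 = 2 and b = 45 − 36 = 9.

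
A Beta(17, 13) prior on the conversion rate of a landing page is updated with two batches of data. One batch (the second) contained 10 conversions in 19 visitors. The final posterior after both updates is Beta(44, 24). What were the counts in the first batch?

Sequential conjugate updates are equivalent to a single update on the pooled data, so total successes = posterior α − prior α and total failures = posterior β − prior β.
Total across both batches: 44−17=27 conversions, 24−13=11 bounces.
Subtract the second batch: 27−10=17 conversions and 11−9=2 bounces.

17 conversions and 2 bounces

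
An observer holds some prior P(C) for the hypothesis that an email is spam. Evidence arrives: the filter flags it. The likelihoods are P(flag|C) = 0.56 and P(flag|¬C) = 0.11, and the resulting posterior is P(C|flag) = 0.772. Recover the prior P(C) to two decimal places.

P(C) = 0.40

In odds form, posterior odds = prior odds × likelihood ratio, so prior odds = posterior odds ÷ LR.
Posterior odds = 0.772/(1−0.772) = 3.3860. LR = 0.56/0.11 = 5.0909.
Prior odds = 3.3860/5.0909 = 0.6651, so P(C) = 0.6651/(1+0.6651) ≈ 0.40.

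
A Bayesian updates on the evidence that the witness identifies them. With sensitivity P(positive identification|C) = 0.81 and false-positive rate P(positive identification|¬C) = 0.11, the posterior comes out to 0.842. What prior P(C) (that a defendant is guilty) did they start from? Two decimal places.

In odds form, posterior odds = prior odds × likelihood ratio, so prior odds = posterior odds ÷ LR.
Posterior odds = 0.842/(1−0.842) = 5.3291. LR = 0.81/0.11 = 7.3636.
Prior odds = 5.3291/7.3636 = 0.7237, so P(C) = 0.7237/(1+0.7237) ≈ 0.42.

P(C) = 0.42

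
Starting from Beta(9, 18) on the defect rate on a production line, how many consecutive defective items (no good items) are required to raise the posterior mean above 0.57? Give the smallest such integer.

k = 15

After k defective items and 0 good items the posterior is Beta(9+k, 18), with mean (9+k)/(9+18+k).
Set (9+k)/(27+k) > 0.57 and solve: k > (0.57·27 − 9)/(1 − 0.57) = 14.860.
The smallest integer exceeding 14.860 is 15.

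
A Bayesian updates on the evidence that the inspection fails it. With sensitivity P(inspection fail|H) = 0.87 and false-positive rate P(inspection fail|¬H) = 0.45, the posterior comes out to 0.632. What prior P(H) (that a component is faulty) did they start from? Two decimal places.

In odds form, posterior odds = prior odds × likelihood ratio, so prior odds = posterior odds ÷ LR.
Posterior odds = 0.632/(1−0.632) = 1.7174. LR = 0.87/0.45 = 1.9333.
Prior odds = 1.7174/1.9333 = 0.8883, so P(H) = 0.8883/(1+0.8883) ≈ 0.47.

P(H) = 0.47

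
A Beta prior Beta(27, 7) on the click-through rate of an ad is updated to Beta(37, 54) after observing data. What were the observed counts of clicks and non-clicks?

Under Beta–binomial conjugacy the posterior parameters are (α+s, β+f).
Match parameters: s=37−27=10, f=54−7=47.

10 clicks and 47 non-clicks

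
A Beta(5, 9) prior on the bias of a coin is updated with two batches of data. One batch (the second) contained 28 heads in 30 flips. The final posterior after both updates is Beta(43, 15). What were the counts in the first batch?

10 heads and 4 tails

Because Beta–binomial updating is additive in the counts, the combined data contributed (α_post−α_prior, β_post−β_prior) successes and failures.
Total across both batches: 43−5=38 heads, 15−9=6 tails.
Subtract the second batch: 38−28=10 heads and 6−2=4 tails.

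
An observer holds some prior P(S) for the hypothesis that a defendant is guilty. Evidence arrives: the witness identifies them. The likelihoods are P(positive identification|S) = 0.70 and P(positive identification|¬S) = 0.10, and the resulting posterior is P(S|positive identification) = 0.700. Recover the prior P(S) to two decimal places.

P(S) = 0.25

In odds form, posterior odds = prior odds × likelihood ratio, so prior odds = posterior odds ÷ LR.
Posterior odds = 0.700/(1−0.700) = 2.3333. LR = 0.70/0.10 = 7.0000.
Prior odds = 2.3333/7.0000 = 0.3333, so P(S) = 0.3333/(1+0.3333) ≈ 0.25.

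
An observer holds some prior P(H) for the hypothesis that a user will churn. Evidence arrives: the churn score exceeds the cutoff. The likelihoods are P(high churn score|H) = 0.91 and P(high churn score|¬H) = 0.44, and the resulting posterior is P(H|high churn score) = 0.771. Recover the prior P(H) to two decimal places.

In odds form, posterior odds = prior odds × likelihood ratio, so prior odds = posterior odds ÷ LR.
Posterior odds = 0.771/(1−0.771) = 3.3668. LR = 0.91/0.44 = 2.0682.
Prior odds = 3.3668/2.0682 = 1.6279, so P(H) = 1.6279/(1+1.6279) ≈ 0.62.

P(H) = 0.62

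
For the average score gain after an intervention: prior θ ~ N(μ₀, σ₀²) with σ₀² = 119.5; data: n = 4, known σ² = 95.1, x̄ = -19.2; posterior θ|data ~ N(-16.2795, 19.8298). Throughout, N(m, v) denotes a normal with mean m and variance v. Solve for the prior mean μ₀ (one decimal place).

μ₀ = -1.6

The posterior mean is a precision-weighted average: μ_n = (τ₀μ₀ + τ_data·x̄)/(τ₀+τ_data), with τ₀=1/σ₀² and τ_data=n/σ².
Here τ₀ = 1/119.5 = 0.008368 and τ_data = 4/95.1 = 0.042061, so τ_n = 0.050429.
Rearranging for μ₀: μ₀ = (μ_n·τ_n − τ_data·x̄)/τ₀ = (-16.2795·0.050429 − 0.042061·-19.2) / 0.008368 = -0.013388/0.008368 ≈ -1.6.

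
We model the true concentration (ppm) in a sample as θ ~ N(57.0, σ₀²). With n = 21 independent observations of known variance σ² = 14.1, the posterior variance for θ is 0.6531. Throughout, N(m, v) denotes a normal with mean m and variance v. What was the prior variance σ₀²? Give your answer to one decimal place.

σ₀² = 23.9

Posterior precision equals prior precision plus data precision: 1/σ_n² = 1/σ₀² + n/σ².
So 1/σ₀² = 1/0.6531 − 21/14.1 = 1.531159 − 1.489362 = 0.041797.
Hence σ₀² = 1/0.041797 ≈ 23.9.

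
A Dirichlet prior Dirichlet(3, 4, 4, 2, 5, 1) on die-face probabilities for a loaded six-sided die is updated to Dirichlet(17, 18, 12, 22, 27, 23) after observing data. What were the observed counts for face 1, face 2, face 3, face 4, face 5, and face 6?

For a Dirichlet(α) prior with multinomial counts c, the posterior is Dirichlet(α + c) componentwise.
Counts are posterior − prior componentwise: 17−3=14, 18−4=14, 12−4=8, 22−2=20, 27−5=22, 23−1=22.

counts (14, 14, 8, 20, 22, 22)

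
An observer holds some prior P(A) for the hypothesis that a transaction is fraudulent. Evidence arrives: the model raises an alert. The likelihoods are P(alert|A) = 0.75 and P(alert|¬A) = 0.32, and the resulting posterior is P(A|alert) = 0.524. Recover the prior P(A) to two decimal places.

P(A) = 0.32

Bayes' rule in odds form gives O(A|E) = O(A)·[P(E|A)/P(E|¬A)], hence O(A) = O(A|E)/LR.
Posterior odds = 0.524/(1−0.524) = 1.1008. LR = 0.75/0.32 = 2.3438.
Prior odds = 1.1008/2.3438 = 0.4697, so P(A) = 0.4697/(1+0.4697) ≈ 0.32.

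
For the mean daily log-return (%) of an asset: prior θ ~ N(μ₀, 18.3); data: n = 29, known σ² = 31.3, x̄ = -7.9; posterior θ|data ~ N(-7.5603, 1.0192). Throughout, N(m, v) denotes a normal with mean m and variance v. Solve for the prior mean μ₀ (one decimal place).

μ₀ = -1.8

With known observation variance, the Normal–Normal posterior has precision τ_n = τ₀ + n/σ² and mean μ_n = (τ₀μ₀ + (n/σ²)x̄)/τ_n.
Here τ₀ = 1/18.3 = 0.054645 and τ_data = 29/31.3 = 0.926518, so τ_n = 0.981163.
Rearranging for μ₀: μ₀ = (μ_n·τ_n − τ_data·x̄)/τ₀ = (-7.5603·0.981163 − 0.926518·-7.9) / 0.054645 = -0.098394/0.054645 ≈ -1.8.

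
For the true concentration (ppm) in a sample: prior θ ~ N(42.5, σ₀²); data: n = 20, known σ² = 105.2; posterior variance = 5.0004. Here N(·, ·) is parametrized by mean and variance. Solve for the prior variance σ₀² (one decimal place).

σ₀² = 101.3

Posterior precision equals prior precision plus data precision: 1/σ_n² = 1/σ₀² + n/σ².
So 1/σ₀² = 1/5.0004 − 20/105.2 = 0.199984 − 0.190114 = 0.009870.
Hence σ₀² = 1/0.009870 ≈ 101.3.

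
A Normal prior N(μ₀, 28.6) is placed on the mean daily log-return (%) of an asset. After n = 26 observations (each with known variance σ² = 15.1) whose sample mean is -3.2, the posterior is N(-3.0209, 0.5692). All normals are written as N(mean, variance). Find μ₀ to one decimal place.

The posterior mean is a precision-weighted average: μ_n = (τ₀μ₀ + τ_data·x̄)/(τ₀+τ_data), with τ₀=1/σ₀² and τ_data=n/σ².
Here τ₀ = 1/28.6 = 0.034965 and τ_data = 26/15.1 = 1.721854, so τ_n = 1.756819.
Rearranging for μ₀: μ₀ = (μ_n·τ_n − τ_data·x̄)/τ₀ = (-3.0209·1.756819 − 1.721854·-3.2) / 0.034965 = 0.202758/0.034965 ≈ 5.8.

μ₀ = 5.8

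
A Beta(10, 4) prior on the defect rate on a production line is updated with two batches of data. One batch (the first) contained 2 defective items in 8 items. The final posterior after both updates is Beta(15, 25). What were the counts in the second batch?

Because Beta–binomial updating is additive in the counts, the combined data contributed (α_post−α_prior, β_post−β_prior) successes and failures.
Total across both batches: 15−10=5 defective items, 25−4=21 good items.
Subtract the first batch: 5−2=3 defective items and 21−6=15 good items.

3 defective items and 15 good items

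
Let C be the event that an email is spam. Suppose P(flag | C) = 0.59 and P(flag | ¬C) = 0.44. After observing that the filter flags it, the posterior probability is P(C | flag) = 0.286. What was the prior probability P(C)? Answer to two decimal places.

In odds form, posterior odds = prior odds × likelihood ratio, so prior odds = posterior odds ÷ LR.
Posterior odds = 0.286/(1−0.286) = 0.4006. LR = 0.59/0.44 = 1.3409.
Prior odds = 0.4006/1.3409 = 0.2988, so P(C) = 0.2988/(1+0.2988) ≈ 0.23.

P(C) = 0.23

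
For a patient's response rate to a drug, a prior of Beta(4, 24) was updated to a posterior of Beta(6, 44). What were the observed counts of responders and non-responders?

2 responders and 20 non-responders

Beta is conjugate to the binomial likelihood: posterior = Beta(α+s, β+f).
Match parameters: s=6−4=2, f=44−24=20.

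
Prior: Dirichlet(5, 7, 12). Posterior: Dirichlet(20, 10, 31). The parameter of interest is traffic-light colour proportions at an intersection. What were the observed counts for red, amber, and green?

counts (15, 3, 19)

For a Dirichlet(α) prior with multinomial counts c, the posterior is Dirichlet(α + c) componentwise.
Counts are posterior − prior componentwise: 20−5=15, 10−7=3, 31−12=19.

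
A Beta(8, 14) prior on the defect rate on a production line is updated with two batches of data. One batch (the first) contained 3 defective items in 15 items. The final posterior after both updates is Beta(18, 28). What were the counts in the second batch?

Sequential conjugate updates are equivalent to a single update on the pooled data, so total successes = posterior α − prior α and total failures = posterior β − prior β.
Total across both batches: 18−8=10 defective items, 28−14=14 good items.
Subtract the first batch: 10−3=7 defective items and 14−12=2 good items.

7 defective items and 2 good items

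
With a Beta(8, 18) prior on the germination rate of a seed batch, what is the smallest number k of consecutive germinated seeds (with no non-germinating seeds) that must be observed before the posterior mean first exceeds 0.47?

k = 8

After k germinated seeds and 0 non-germinating seeds the posterior is Beta(8+k, 18), with mean (8+k)/(8+18+k).
Set (8+k)/(26+k) > 0.47 and solve: k > (0.47·26 − 8)/(1 − 0.47) = 7.962.
The smallest integer exceeding 7.962 is 8, and checking k=8: (16)/(34) = 0.4706 > 0.47.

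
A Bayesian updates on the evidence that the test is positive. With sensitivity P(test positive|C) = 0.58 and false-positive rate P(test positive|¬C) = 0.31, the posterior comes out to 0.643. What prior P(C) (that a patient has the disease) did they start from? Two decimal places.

P(C) = 0.49

In odds form, posterior odds = prior odds × likelihood ratio, so prior odds = posterior odds ÷ LR.
Posterior odds = 0.643/(1−0.643) = 1.8011. LR = 0.58/0.31 = 1.8710.
Prior odds = 1.8011/1.8710 = 0.9626, so P(C) = 0.9626/(1+0.9626) ≈ 0.49.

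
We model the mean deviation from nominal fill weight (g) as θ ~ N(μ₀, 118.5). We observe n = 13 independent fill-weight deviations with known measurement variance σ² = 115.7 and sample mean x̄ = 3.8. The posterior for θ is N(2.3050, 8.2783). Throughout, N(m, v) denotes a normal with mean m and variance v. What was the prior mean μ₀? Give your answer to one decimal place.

The posterior mean is a precision-weighted average: μ_n = (τ₀μ₀ + τ_data·x̄)/(τ₀+τ_data), with τ₀=1/σ₀² and τ_data=n/σ².
Here τ₀ = 1/118.5 = 0.008439 and τ_data = 13/115.7 = 0.112360, so τ_n = 0.120799.
Rearranging for μ₀: μ₀ = (μ_n·τ_n − τ_data·x̄)/τ₀ = (2.3050·0.120799 − 0.112360·3.8) / 0.008439 = -0.148526/0.008439 ≈ -17.6.

μ₀ = -17.6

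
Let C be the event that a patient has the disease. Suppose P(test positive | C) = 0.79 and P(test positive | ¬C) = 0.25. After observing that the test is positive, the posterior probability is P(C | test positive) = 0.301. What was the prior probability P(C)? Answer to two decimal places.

P(C) = 0.12

Bayes' rule in odds form gives O(C|E) = O(C)·[P(E|C)/P(E|¬C)], hence O(C) = O(C|E)/LR.
Posterior odds = 0.301/(1−0.301) = 0.4306. LR = 0.79/0.25 = 3.1600.
Prior odds = 0.4306/3.1600 = 0.1363, so P(C) = 0.1363/(1+0.1363) ≈ 0.12.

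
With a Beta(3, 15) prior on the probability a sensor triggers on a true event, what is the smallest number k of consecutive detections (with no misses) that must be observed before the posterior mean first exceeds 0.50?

After k detections and 0 misses the posterior is Beta(3+k, 15), with mean (3+k)/(3+15+k).
Set (3+k)/(18+k) > 0.50 and solve: k > (0.50·18 − 3)/(1 − 0.50) = 12.000.
The smallest integer exceeding 12.000 is 13, and checking k=13: (16)/(31) = 0.5161 > 0.50.

k = 13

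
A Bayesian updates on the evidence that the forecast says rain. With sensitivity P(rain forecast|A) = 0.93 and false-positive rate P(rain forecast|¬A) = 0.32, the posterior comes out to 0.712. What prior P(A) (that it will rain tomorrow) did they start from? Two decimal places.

P(A) = 0.46

Bayes' rule in odds form gives O(A|E) = O(A)·[P(E|A)/P(E|¬A)], hence O(A) = O(A|E)/LR.
Posterior odds = 0.712/(1−0.712) = 2.4722. LR = 0.93/0.32 = 2.9062.
Prior odds = 2.4722/2.9062 = 0.8507, so P(A) = 0.8507/(1+0.8507) ≈ 0.46.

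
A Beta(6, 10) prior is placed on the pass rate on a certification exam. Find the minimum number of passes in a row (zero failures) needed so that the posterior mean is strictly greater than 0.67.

After k passes and 0 failures the posterior is Beta(6+k, 10), with mean (6+k)/(6+10+k).
Set (6+k)/(16+k) > 0.67 and solve: k > (0.67·16 − 6)/(1 − 0.67) = 14.303.
The smallest integer exceeding 14.303 is 15.

k = 15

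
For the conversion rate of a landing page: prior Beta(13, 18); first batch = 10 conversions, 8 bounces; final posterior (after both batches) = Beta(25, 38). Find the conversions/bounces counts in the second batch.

Because Beta–binomial updating is additive in the counts, the combined data contributed (α_post−α_prior, β_post−β_prior) successes and failures.
Total across both batches: 25−13=12 conversions, 38−18=20 bounces.
Subtract the first batch: 12−10=2 conversions and 20−8=12 bounces.

2 conversions and 12 bounces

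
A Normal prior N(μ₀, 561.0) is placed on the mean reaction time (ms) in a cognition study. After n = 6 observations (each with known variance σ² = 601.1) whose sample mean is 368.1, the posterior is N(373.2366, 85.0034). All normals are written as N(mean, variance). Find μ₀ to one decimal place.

The posterior mean is a precision-weighted average: μ_n = (τ₀μ₀ + τ_data·x̄)/(τ₀+τ_data), with τ₀=1/σ₀² and τ_data=n/σ².
Here τ₀ = 1/561.0 = 0.001783 and τ_data = 6/601.1 = 0.009982, so τ_n = 0.011765.
Rearranging for μ₀: μ₀ = (μ_n·τ_n − τ_data·x̄)/τ₀ = (373.2366·0.011765 − 0.009982·368.1) / 0.001783 = 0.716754/0.001783 ≈ 402.0.

μ₀ = 402.0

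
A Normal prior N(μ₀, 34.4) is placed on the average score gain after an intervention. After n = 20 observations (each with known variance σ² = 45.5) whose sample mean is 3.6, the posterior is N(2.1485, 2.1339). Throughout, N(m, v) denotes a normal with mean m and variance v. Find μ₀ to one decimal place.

μ₀ = -19.8

The posterior mean is a precision-weighted average: μ_n = (τ₀μ₀ + τ_data·x̄)/(τ₀+τ_data), with τ₀=1/σ₀² and τ_data=n/σ².
Here τ₀ = 1/34.4 = 0.029070 and τ_data = 20/45.5 = 0.439560, so τ_n = 0.468630.
Rearranging for μ₀: μ₀ = (μ_n·τ_n − τ_data·x̄)/τ₀ = (2.1485·0.468630 − 0.439560·3.6) / 0.029070 = -0.575564/0.029070 ≈ -19.8.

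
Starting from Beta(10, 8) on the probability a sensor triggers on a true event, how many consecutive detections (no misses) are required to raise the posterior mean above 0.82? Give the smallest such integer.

k = 27

After k detections and 0 misses the posterior is Beta(10+k, 8), with mean (10+k)/(10+8+k).
Set (10+k)/(18+k) > 0.82 and solve: k > (0.82·18 − 10)/(1 − 0.82) = 26.444.
The smallest integer exceeding 26.444 is 27.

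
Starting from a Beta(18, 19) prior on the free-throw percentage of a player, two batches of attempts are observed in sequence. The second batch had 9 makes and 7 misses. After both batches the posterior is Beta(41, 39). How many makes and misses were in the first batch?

Sequential conjugate updates are equivalent to a single update on the pooled data, so total successes = posterior α − prior α and total failures = posterior β − prior β.
Total across both batches: 41−18=23 makes, 39−19=20 misses.
Subtract the second batch: 23−9=14 makes and 20−7=13 misses.

14 makes and 13 misses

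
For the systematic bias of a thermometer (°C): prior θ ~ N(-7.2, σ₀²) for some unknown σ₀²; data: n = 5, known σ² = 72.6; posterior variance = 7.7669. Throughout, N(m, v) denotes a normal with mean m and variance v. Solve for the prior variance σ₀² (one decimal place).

For the Normal–Normal model with known σ², precisions add: τ_n = τ₀ + n/σ².
So 1/σ₀² = 1/7.7669 − 5/72.6 = 0.128751 − 0.068871 = 0.059880.
Hence σ₀² = 1/0.059880 ≈ 16.7.

σ₀² = 16.7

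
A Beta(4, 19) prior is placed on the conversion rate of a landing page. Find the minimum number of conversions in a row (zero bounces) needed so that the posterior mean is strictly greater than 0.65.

k = 32

After k conversions and 0 bounces the posterior is Beta(4+k, 19), with mean (4+k)/(4+19+k).
Set (4+k)/(23+k) > 0.65 and solve: k > (0.65·23 − 4)/(1 − 0.65) = 31.286.
The smallest integer exceeding 31.286 is 32.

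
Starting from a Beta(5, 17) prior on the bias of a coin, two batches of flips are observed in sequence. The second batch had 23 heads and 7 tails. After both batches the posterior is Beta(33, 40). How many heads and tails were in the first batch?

Because Beta–binomial updating is additive in the counts, the combined data contributed (α_post−α_prior, β_post−β_prior) successes and failures.
Total across both batches: 33−5=28 heads, 40−17=23 tails.
Subtract the second batch: 28−23=5 heads and 23−7=16 tails.

5 heads and 16 tails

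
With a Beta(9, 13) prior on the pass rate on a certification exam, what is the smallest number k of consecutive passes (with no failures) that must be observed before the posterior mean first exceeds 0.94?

k = 195

After k passes and 0 failures the posterior is Beta(9+k, 13), with mean (9+k)/(9+13+k).
Set (9+k)/(22+k) > 0.94 and solve: k > (0.94·22 − 9)/(1 − 0.94) = 194.667.
The smallest integer exceeding 194.667 is 195.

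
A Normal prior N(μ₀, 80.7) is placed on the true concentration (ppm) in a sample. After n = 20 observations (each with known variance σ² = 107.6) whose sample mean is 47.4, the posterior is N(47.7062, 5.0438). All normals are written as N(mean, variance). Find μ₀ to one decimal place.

μ₀ = 52.3

With known observation variance, the Normal–Normal posterior has precision τ_n = τ₀ + n/σ² and mean μ_n = (τ₀μ₀ + (n/σ²)x̄)/τ_n.
Here τ₀ = 1/80.7 = 0.012392 and τ_data = 20/107.6 = 0.185874, so τ_n = 0.198266.
Rearranging for μ₀: μ₀ = (μ_n·τ_n − τ_data·x̄)/τ₀ = (47.7062·0.198266 − 0.185874·47.4) / 0.012392 = 0.648090/0.012392 ≈ 52.3.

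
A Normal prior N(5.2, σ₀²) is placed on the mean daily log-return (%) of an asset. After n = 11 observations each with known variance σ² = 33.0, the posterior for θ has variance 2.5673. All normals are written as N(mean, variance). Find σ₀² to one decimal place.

σ₀² = 17.8

For the Normal–Normal model with known σ², precisions add: τ_n = τ₀ + n/σ².
So 1/σ₀² = 1/2.5673 − 11/33.0 = 0.389514 − 0.333333 = 0.056181.
Hence σ₀² = 1/0.056181 ≈ 17.8.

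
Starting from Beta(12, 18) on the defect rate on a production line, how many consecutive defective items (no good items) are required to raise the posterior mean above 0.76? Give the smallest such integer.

After k defective items and 0 good items the posterior is Beta(12+k, 18), with mean (12+k)/(12+18+k).
Set (12+k)/(30+k) > 0.76 and solve: k > (0.76·30 − 12)/(1 − 0.76) = 45.000.
The smallest integer exceeding 45.000 is 46.

k = 46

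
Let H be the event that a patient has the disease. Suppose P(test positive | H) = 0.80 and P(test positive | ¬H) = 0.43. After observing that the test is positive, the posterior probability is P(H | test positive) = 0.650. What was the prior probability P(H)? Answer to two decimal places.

P(H) = 0.50

Bayes' rule in odds form gives O(H|E) = O(H)·[P(E|H)/P(E|¬H)], hence O(H) = O(H|E)/LR.
Posterior odds = 0.650/(1−0.650) = 1.8571. LR = 0.80/0.43 = 1.8605.
Prior odds = 1.8571/1.8605 = 0.9982, so P(H) = 0.9982/(1+0.9982) ≈ 0.50.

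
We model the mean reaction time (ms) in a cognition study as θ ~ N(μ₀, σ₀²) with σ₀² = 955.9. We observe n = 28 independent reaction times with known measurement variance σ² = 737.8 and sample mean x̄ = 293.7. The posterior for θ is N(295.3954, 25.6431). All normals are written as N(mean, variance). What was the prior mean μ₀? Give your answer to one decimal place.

μ₀ = 356.9

With known observation variance, the Normal–Normal posterior has precision τ_n = τ₀ + n/σ² and mean μ_n = (τ₀μ₀ + (n/σ²)x̄)/τ_n.
Here τ₀ = 1/955.9 = 0.001046 and τ_data = 28/737.8 = 0.037951, so τ_n = 0.038997.
Rearranging for μ₀: μ₀ = (μ_n·τ_n − τ_data·x̄)/τ₀ = (295.3954·0.038997 − 0.037951·293.7) / 0.001046 = 0.373326/0.001046 ≈ 356.9.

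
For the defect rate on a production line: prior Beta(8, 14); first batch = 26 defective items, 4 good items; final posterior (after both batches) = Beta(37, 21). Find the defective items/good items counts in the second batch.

Because Beta–binomial updating is additive in the counts, the combined data contributed (α_post−α_prior, β_post−β_prior) successes and failures.
Total across both batches: 37−8=29 defective items, 21−14=7 good items.
Subtract the first batch: 29−26=3 defective items and 7−4=3 good items.

3 defective items and 3 good items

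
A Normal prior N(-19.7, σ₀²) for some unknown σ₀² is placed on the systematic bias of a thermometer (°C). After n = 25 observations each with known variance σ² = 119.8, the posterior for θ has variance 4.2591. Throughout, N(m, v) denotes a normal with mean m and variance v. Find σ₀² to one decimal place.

Posterior precision equals prior precision plus data precision: 1/σ_n² = 1/σ₀² + n/σ².
So 1/σ₀² = 1/4.2591 − 25/119.8 = 0.234791 − 0.208681 = 0.026110.
Hence σ₀² = 1/0.026110 ≈ 38.3.

σ₀² = 38.3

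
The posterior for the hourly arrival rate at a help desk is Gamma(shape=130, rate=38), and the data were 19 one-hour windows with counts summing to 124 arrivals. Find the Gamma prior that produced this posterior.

Gamma(shape=6, rate=19)

A Gamma(α, β) prior (rate parametrization) on a Poisson rate with n observations summing to S gives posterior Gamma(α+S, β+n).
So α = 130 − 124 = 6 and β = 38 − 19 = 19.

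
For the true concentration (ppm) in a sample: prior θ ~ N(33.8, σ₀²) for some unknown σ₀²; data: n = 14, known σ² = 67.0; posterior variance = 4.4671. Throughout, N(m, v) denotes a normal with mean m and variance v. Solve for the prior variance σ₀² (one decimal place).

Posterior precision equals prior precision plus data precision: 1/σ_n² = 1/σ₀² + n/σ².
So 1/σ₀² = 1/4.4671 − 14/67.0 = 0.223859 − 0.208955 = 0.014904.
Hence σ₀² = 1/0.014904 ≈ 67.1.

σ₀² = 67.1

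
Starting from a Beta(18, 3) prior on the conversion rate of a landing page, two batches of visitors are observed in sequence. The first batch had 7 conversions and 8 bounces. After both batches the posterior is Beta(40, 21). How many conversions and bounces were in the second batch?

15 conversions and 10 bounces

Sequential conjugate updates are equivalent to a single update on the pooled data, so total successes = posterior α − prior α and total failures = posterior β − prior β.
Total across both batches: 40−18=22 conversions, 21−3=18 bounces.
Subtract the first batch: 22−7=15 conversions and 18−8=10 bounces.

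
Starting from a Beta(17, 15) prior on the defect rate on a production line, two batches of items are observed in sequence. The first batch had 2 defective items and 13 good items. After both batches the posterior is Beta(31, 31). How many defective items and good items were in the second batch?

12 defective items and 3 good items

Sequential conjugate updates are equivalent to a single update on the pooled data, so total successes = posterior α − prior α and total failures = posterior β − prior β.
Total across both batches: 31−17=14 defective items, 31−15=16 good items.
Subtract the first batch: 14−2=12 defective items and 16−13=3 good items.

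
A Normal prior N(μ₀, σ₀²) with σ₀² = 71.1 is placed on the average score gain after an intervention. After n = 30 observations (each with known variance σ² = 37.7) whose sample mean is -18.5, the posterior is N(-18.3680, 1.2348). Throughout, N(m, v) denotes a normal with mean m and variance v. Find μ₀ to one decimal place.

μ₀ = -10.9

The posterior mean is a precision-weighted average: μ_n = (τ₀μ₀ + τ_data·x̄)/(τ₀+τ_data), with τ₀=1/σ₀² and τ_data=n/σ².
Here τ₀ = 1/71.1 = 0.014065 and τ_data = 30/37.7 = 0.795756, so τ_n = 0.809821.
Rearranging for μ₀: μ₀ = (μ_n·τ_n − τ_data·x̄)/τ₀ = (-18.3680·0.809821 − 0.795756·-18.5) / 0.014065 = -0.153306/0.014065 ≈ -10.9.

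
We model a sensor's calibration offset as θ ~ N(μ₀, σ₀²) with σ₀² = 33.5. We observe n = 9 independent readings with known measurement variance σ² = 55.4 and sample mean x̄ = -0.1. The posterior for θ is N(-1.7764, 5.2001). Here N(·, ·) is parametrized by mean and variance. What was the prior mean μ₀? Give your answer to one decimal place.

With known observation variance, the Normal–Normal posterior has precision τ_n = τ₀ + n/σ² and mean μ_n = (τ₀μ₀ + (n/σ²)x̄)/τ_n.
Here τ₀ = 1/33.5 = 0.029851 and τ_data = 9/55.4 = 0.162455, so τ_n = 0.192306.
Rearranging for μ₀: μ₀ = (μ_n·τ_n − τ_data·x̄)/τ₀ = (-1.7764·0.192306 − 0.162455·-0.1) / 0.029851 = -0.325367/0.029851 ≈ -10.9.

μ₀ = -10.9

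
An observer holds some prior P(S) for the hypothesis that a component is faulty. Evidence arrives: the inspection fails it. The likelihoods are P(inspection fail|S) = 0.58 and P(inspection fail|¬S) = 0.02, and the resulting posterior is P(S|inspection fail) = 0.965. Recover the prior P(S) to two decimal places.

P(S) = 0.49

In odds form, posterior odds = prior odds × likelihood ratio, so prior odds = posterior odds ÷ LR.
Posterior odds = 0.965/(1−0.965) = 27.5714. LR = 0.58/0.02 = 29.0000.
Prior odds = 27.5714/29.0000 = 0.9507, so P(S) = 0.9507/(1+0.9507) ≈ 0.49.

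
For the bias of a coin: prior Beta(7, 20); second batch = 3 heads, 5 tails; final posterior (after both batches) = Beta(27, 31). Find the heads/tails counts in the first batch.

Sequential conjugate updates are equivalent to a single update on the pooled data, so total successes = posterior α − prior α and total failures = posterior β − prior β.
Total across both batches: 27−7=20 heads, 31−20=11 tails.
Subtract the second batch: 20−3=17 heads and 11−5=6 tails.

17 heads and 6 tails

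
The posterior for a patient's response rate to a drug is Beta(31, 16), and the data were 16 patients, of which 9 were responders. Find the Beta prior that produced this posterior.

Beta(22, 9)

Under Beta–binomial conjugacy the posterior parameters are (a+s, b+f).
So a = 31 − 9 = 22 and b = 16 − 7 = 9.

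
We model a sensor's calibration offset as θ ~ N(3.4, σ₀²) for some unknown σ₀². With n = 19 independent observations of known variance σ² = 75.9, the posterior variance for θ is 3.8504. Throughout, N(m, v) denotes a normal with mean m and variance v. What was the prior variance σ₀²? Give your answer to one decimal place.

σ₀² = 106.6

Posterior precision equals prior precision plus data precision: 1/σ_n² = 1/σ₀² + n/σ².
So 1/σ₀² = 1/3.8504 − 19/75.9 = 0.259713 − 0.250329 = 0.009384.
Hence σ₀² = 1/0.009384 ≈ 106.6.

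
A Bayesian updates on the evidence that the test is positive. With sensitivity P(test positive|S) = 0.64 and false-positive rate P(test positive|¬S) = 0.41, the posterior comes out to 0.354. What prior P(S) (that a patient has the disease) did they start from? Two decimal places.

Bayes' rule in odds form gives O(S|E) = O(S)·[P(E|S)/P(E|¬S)], hence O(S) = O(S|E)/LR.
Posterior odds = 0.354/(1−0.354) = 0.5480. LR = 0.64/0.41 = 1.5610.
Prior odds = 0.5480/1.5610 = 0.3511, so P(S) = 0.3511/(1+0.3511) ≈ 0.26.

P(S) = 0.26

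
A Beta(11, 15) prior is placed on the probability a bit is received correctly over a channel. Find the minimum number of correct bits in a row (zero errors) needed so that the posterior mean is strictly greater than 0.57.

After k correct bits and 0 errors the posterior is Beta(11+k, 15), with mean (11+k)/(11+15+k).
Set (11+k)/(26+k) > 0.57 and solve: k > (0.57·26 − 11)/(1 − 0.57) = 8.884.
The smallest integer exceeding 8.884 is 9, and checking k=9: (20)/(35) = 0.5714 > 0.57.

k = 9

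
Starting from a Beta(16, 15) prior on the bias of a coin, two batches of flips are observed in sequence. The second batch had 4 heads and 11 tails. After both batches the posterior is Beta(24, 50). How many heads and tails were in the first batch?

4 heads and 24 tails

Sequential conjugate updates are equivalent to a single update on the pooled data, so total successes = posterior α − prior α and total failures = posterior β − prior β.
Total across both batches: 24−16=8 heads, 50−15=35 tails.
Subtract the second batch: 8−4=4 heads and 35−11=24 tails.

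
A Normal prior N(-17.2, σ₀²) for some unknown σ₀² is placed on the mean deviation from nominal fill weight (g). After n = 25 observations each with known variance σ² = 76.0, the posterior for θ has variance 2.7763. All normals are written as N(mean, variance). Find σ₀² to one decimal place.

σ₀² = 32.0

Posterior precision equals prior precision plus data precision: 1/σ_n² = 1/σ₀² + n/σ².
So 1/σ₀² = 1/2.7763 − 25/76.0 = 0.360192 − 0.328947 = 0.031245.
Hence σ₀² = 1/0.031245 ≈ 32.0.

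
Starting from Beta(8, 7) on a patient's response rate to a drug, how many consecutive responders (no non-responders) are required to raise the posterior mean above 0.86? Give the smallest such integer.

k = 36

After k responders and 0 non-responders the posterior is Beta(8+k, 7), with mean (8+k)/(8+7+k).
Set (8+k)/(15+k) > 0.86 and solve: k > (0.86·15 − 8)/(1 − 0.86) = 35.000.
The smallest integer exceeding 35.000 is 36.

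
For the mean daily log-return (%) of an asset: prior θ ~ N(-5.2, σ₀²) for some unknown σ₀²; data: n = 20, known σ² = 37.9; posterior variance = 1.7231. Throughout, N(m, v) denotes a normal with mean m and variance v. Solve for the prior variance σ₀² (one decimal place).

σ₀² = 19.0

Posterior precision equals prior precision plus data precision: 1/σ_n² = 1/σ₀² + n/σ².
So 1/σ₀² = 1/1.7231 − 20/37.9 = 0.580349 − 0.527704 = 0.052645.
Hence σ₀² = 1/0.052645 ≈ 19.0.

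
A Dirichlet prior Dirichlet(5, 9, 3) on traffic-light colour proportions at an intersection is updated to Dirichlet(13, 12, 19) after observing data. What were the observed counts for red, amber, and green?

For a Dirichlet(α) prior with multinomial counts c, the posterior is Dirichlet(α + c) componentwise.
Counts are posterior − prior componentwise: 13−5=8, 12−9=3, 19−3=16.

counts (8, 3, 16)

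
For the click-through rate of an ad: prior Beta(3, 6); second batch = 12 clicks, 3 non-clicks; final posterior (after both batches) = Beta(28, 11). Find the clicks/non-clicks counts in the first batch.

13 clicks and 2 non-clicks

Sequential conjugate updates are equivalent to a single update on the pooled data, so total successes = posterior α − prior α and total failures = posterior β − prior β.
Total across both batches: 28−3=25 clicks, 11−6=5 non-clicks.
Subtract the second batch: 25−12=13 clicks and 5−3=2 non-clicks.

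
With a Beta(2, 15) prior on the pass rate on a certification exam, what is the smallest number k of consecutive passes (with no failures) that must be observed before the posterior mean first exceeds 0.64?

k = 25

After k passes and 0 failures the posterior is Beta(2+k, 15), with mean (2+k)/(2+15+k).
Set (2+k)/(17+k) > 0.64 and solve: k > (0.64·17 − 2)/(1 − 0.64) = 24.667.
The smallest integer exceeding 24.667 is 25, and checking k=25: (27)/(42) = 0.6429 > 0.64.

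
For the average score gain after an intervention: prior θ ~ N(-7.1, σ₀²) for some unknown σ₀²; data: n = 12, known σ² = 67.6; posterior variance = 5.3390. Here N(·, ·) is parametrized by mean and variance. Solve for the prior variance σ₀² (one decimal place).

σ₀² = 102.2

For the Normal–Normal model with known σ², precisions add: τ_n = τ₀ + n/σ².
So 1/σ₀² = 1/5.3390 − 12/67.6 = 0.187301 − 0.177515 = 0.009786.
Hence σ₀² = 1/0.009786 ≈ 102.2.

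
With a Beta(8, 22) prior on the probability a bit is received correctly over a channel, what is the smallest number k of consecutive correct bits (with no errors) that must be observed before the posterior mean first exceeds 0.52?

k = 16

After k correct bits and 0 errors the posterior is Beta(8+k, 22), with mean (8+k)/(8+22+k).
Set (8+k)/(30+k) > 0.52 and solve: k > (0.52·30 − 8)/(1 − 0.52) = 15.833.
The smallest integer exceeding 15.833 is 16.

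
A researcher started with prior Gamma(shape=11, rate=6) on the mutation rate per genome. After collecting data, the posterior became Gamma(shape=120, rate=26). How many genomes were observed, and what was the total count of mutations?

n = 20 genomes with total 109 mutations

A Gamma(α, β) prior (rate parametrization) on a Poisson rate with n observations summing to S gives posterior Gamma(α+S, β+n).
Matching: Σxᵢ = 120 − 11 = 109 and n = 26 − 6 = 20.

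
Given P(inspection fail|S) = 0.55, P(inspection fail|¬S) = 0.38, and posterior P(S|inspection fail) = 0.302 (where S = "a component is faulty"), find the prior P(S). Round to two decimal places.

Bayes' rule in odds form gives O(S|E) = O(S)·[P(E|S)/P(E|¬S)], hence O(S) = O(S|E)/LR.
Posterior odds = 0.302/(1−0.302) = 0.4327. LR = 0.55/0.38 = 1.4474.
Prior odds = 0.4327/1.4474 = 0.2989, so P(S) = 0.2989/(1+0.2989) ≈ 0.23.

P(S) = 0.23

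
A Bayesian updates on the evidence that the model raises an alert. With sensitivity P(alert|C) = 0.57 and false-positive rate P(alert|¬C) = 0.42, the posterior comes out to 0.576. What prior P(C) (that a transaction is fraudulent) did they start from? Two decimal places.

In odds form, posterior odds = prior odds × likelihood ratio, so prior odds = posterior odds ÷ LR.
Posterior odds = 0.576/(1−0.576) = 1.3585. LR = 0.57/0.42 = 1.3571.
Prior odds = 1.3585/1.3571 = 1.0010, so P(C) = 1.0010/(1+1.0010) ≈ 0.50.

P(C) = 0.50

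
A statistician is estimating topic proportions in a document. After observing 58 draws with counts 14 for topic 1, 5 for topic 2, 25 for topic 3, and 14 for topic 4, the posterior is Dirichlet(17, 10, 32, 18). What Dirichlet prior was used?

Dirichlet(3, 5, 7, 4)

For a Dirichlet(α) prior with multinomial counts c, the posterior is Dirichlet(α + c) componentwise.
Subtract each count from the matching posterior parameter: 17−14=3, 10−5=5, 32−25=7, 18−14=4.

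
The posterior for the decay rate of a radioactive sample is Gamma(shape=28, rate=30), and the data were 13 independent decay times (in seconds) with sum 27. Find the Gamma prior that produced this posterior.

Gamma(shape=15, rate=3)

For an exponential likelihood with a Gamma(α, β) prior on the rate, n observations with total T give posterior Gamma(α+n, β+T).
So α = 28 − 13 = 15 and β = 30 − 27 = 3.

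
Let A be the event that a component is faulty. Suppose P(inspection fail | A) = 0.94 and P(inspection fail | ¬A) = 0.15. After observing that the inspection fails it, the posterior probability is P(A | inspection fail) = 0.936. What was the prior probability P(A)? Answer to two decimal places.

In odds form, posterior odds = prior odds × likelihood ratio, so prior odds = posterior odds ÷ LR.
Posterior odds = 0.936/(1−0.936) = 14.6250. LR = 0.94/0.15 = 6.2667.
Prior odds = 14.6250/6.2667 = 2.3338, so P(A) = 2.3338/(1+2.3338) ≈ 0.70.

P(A) = 0.70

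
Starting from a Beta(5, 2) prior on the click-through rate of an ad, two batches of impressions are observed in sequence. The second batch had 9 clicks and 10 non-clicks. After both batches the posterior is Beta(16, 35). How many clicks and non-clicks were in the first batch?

2 clicks and 23 non-clicks

Because Beta–binomial updating is additive in the counts, the combined data contributed (α_post−α_prior, β_post−β_prior) successes and failures.
Total across both batches: 16−5=11 clicks, 35−2=33 non-clicks.
Subtract the second batch: 11−9=2 clicks and 33−10=23 non-clicks.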